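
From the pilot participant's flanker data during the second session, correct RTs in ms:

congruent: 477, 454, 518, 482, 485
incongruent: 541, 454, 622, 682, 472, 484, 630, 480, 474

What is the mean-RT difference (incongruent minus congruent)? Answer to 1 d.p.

54.5 ms

M(congruent) = 2416/5 = 483.200
M(incongruent) = 4839/9 = 537.667
Difference = 537.667 − 483.200 = 54.467 ms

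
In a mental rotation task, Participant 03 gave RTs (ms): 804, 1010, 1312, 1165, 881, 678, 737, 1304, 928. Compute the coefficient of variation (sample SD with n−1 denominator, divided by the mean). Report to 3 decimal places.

n = 9, Σ = 8819, M = 979.8889
Σ(x−M)² = 444058.889; s = √(444058.889/8) = 235.6000
CV = 235.6000 / 979.8889 = 0.24044

0.240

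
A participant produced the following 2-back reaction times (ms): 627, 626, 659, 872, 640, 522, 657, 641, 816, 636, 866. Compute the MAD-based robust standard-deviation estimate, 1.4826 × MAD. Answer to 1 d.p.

Sorted: 522, 626, 627, 636, 640, 641, 657, 659, 816, 866, 872 → median = 641
|x − 641| sorted: 0, 1, 5, 14, 15, 16, 18, 119, 175, 225, 231 → MAD = 16
Robust SD ≈ 1.4826 × 16 = 23.722

23.7 ms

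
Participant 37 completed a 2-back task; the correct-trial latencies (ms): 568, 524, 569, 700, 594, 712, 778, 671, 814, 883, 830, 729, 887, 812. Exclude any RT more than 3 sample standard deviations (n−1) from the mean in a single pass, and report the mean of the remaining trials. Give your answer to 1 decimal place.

719.4 ms

n = 14, ΣRT = 10071, M = 719.357
Σ(x−M)² = 190359.21; s = √(190359.21/13) = 121.008
Cutoffs: 719.357 ± 3·121.008 → [356.3, 1082.4]
No RTs fall outside the cutoffs; all 14 retained. Mean = 10071/14 = 719.357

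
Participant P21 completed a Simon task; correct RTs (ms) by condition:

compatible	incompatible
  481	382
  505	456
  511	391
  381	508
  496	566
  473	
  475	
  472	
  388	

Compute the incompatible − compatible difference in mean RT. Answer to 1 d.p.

-4.1 ms

M(compatible) = 4182/9 = 464.667
M(incompatible) = 2303/5 = 460.600
Difference = 460.600 − 464.667 = -4.067 ms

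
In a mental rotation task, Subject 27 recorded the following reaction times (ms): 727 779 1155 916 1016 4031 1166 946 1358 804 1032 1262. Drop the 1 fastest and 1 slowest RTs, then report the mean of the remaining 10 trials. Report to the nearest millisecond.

1043 ms

Sorted: 727, 779, 804, 916, 946, 1016, 1032, 1155, 1166, 1262, 1358, 4031
Drop lowest 1 (727) and highest 1 (4031)
Remaining (n=10): Σ = 10434, mean = 10434/10 = 1043.400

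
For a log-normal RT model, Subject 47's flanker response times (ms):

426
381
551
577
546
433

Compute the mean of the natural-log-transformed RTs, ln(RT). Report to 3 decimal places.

ln(RT): 6.0544, 5.9428, 6.3117, 6.3578, 6.3026, 6.0707
Σ ln(RT) = 37.0402
Mean = 37.0402/6 = 6.17336

6.173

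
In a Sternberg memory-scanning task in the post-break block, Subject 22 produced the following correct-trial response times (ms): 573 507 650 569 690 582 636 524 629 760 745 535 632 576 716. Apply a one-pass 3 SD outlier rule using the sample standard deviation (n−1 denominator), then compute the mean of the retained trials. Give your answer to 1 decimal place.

n = 15, ΣRT = 9324, M = 621.600
Σ(x−M)² = 88083.60; s = √(88083.60/14) = 79.320
Cutoffs: 621.600 ± 3·79.320 → [383.6, 859.6]
No RTs fall outside the cutoffs; all 15 retained. Mean = 9324/15 = 621.600

621.6 ms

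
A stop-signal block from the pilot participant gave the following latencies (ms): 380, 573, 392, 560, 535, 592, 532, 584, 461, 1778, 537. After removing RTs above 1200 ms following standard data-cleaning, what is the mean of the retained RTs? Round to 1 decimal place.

514.6 ms

Excluded: 1778
Retained (n=10): Σ = 5146
Mean = 5146/10 = 514.6000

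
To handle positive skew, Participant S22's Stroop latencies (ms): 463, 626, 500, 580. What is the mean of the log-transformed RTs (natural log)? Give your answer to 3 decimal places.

ln(RT): 6.1377, 6.4394, 6.2146, 6.3630
Σ ln(RT) = 25.1547
Mean = 25.1547/4 = 6.28868

6.289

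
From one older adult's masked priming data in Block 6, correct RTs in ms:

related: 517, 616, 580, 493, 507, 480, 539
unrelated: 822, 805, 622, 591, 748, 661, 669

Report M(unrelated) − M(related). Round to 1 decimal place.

169.4 ms

M(related) = 3732/7 = 533.143
M(unrelated) = 4918/7 = 702.571
Difference = 702.571 − 533.143 = 169.429 ms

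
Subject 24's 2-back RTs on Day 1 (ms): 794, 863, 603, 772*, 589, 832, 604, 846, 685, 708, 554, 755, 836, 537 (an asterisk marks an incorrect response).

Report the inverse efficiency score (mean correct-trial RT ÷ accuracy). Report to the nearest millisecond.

Correct trials (n=13): 794, 863, 603, 589, 832, 604, 846, 685, 708, 554, 755, 836, 537
Mean correct RT = 9206/13 = 708.1538 ms
Proportion correct = 13/14
IES = 708.1538 / (13/14) = 762.627 ms

763 ms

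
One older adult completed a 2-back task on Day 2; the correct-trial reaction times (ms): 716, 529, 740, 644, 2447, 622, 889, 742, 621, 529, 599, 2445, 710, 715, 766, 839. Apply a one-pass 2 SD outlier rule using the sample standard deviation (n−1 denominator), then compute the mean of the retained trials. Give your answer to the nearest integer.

690 ms

n = 16, ΣRT = 14553, M = 909.562
Σ(x−M)² = 5541857.94; s = √(5541857.94/15) = 607.830
Cutoffs: 909.562 ± 2·607.830 → [-306.1, 2125.2]
Outside: 2445, 2447 → excluded.
Retained (n=14): Σ = 9661, mean = 9661/14 = 690.071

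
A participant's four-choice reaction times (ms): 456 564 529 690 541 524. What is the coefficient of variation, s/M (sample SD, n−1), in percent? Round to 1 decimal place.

14.0%

n = 6, Σ = 3304, M = 550.6667
Σ(x−M)² = 29827.333; s = √(29827.333/5) = 77.2364
CV = 77.2364 / 550.6667 = 0.14026 = 14.026%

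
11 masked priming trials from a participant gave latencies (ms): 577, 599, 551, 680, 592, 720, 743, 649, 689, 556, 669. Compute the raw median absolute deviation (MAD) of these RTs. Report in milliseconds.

Sorted: 551, 556, 577, 592, 599, 649, 669, 680, 689, 720, 743 → median = 649
|x − 649|: 72, 50, 98, 31, 57, 71, 94, 0, 40, 93, 20
Sorted deviations: 0, 20, 31, 40, 50, 57, 71, 72, 93, 94, 98 → MAD = 57

57 ms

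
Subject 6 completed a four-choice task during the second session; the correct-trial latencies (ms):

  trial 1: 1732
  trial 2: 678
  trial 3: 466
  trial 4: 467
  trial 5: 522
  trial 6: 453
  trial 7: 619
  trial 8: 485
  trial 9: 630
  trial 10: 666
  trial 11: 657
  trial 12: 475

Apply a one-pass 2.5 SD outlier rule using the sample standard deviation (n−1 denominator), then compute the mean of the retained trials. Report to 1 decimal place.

556.2 ms

n = 12, ΣRT = 7850, M = 654.167
Σ(x−M)² = 1353353.67; s = √(1353353.67/11) = 350.759
Cutoffs: 654.167 ± 2.5·350.759 → [-222.7, 1531.1]
Outside: 1732 → excluded.
Retained (n=11): Σ = 6118, mean = 6118/11 = 556.182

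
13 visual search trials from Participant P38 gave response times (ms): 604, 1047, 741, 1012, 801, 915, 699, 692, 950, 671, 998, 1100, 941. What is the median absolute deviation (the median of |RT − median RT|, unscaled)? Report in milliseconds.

Sorted: 604, 671, 692, 699, 741, 801, 915, 941, 950, 998, 1012, 1047, 1100 → median = 915
|x − 915|: 311, 132, 174, 97, 114, 0, 216, 223, 35, 244, 83, 185, 26
Sorted deviations: 0, 26, 35, 83, 97, 114, 132, 174, 185, 216, 223, 244, 311 → MAD = 132

132 ms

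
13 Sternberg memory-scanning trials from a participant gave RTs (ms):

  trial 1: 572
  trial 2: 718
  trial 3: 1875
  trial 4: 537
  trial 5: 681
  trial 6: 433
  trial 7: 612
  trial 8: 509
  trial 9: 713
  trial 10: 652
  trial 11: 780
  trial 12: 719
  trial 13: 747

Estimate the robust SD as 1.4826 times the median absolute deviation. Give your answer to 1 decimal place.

102.3 ms

Sorted: 433, 509, 537, 572, 612, 652, 681, 713, 718, 719, 747, 780, 1875 → median = 681
|x − 681| sorted: 0, 29, 32, 37, 38, 66, 69, 99, 109, 144, 172, 248, 1194 → MAD = 69
Robust SD ≈ 1.4826 × 69 = 102.299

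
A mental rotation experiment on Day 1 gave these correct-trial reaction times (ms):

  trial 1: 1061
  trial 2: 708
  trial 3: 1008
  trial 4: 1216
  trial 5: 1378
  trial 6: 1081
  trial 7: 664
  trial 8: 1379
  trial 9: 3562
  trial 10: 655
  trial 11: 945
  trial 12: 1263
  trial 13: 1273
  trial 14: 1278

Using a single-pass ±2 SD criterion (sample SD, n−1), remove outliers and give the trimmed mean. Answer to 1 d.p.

1069.9 ms

n = 14, ΣRT = 17471, M = 1247.929
Σ(x−M)² = 6588002.93; s = √(6588002.93/13) = 711.877
Cutoffs: 1247.929 ± 2·711.877 → [-175.8, 2671.7]
Outside: 3562 → excluded.
Retained (n=13): Σ = 13909, mean = 13909/13 = 1069.923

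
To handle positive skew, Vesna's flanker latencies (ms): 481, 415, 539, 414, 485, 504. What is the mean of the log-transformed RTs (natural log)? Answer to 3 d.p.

ln(RT): 6.1759, 6.0283, 6.2897, 6.0259, 6.1841, 6.2226
Σ ln(RT) = 36.9265
Mean = 36.9265/6 = 6.15441

6.154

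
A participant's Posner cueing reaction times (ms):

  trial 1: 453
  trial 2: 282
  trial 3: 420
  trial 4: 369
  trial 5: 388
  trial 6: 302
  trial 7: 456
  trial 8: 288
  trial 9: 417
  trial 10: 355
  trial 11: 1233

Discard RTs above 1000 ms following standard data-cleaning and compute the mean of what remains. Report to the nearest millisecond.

Excluded: 1233
Retained (n=10): Σ = 3730
Mean = 3730/10 = 373.0000

373 ms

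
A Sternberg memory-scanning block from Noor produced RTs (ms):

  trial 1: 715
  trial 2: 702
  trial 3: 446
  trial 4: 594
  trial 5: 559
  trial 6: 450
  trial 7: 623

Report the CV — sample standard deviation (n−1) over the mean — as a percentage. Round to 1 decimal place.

n = 7, Σ = 4089, M = 584.1429
Σ(x−M)² = 70330.857; s = √(70330.857/6) = 108.2673
CV = 108.2673 / 584.1429 = 0.18534 = 18.534%

18.5%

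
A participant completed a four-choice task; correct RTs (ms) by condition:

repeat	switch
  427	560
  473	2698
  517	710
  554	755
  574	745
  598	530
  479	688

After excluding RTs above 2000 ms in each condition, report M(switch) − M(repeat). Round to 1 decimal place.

147.2 ms

switch: exclude 2698
M(repeat) = 3622/7 = 517.429
M(switch) = 3988/6 = 664.667
Difference = 664.667 − 517.429 = 147.238 ms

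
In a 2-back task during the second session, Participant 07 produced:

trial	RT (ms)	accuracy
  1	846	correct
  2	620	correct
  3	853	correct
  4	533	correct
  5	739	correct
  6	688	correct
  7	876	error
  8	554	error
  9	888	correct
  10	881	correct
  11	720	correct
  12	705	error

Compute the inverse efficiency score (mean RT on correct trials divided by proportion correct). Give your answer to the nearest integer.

1003 ms

Correct trials (n=9): 846, 620, 853, 533, 739, 688, 888, 881, 720
Mean correct RT = 6768/9 = 752.0000 ms
Proportion correct = 9/12
IES = 752.0000 / (9/12) = 1002.667 ms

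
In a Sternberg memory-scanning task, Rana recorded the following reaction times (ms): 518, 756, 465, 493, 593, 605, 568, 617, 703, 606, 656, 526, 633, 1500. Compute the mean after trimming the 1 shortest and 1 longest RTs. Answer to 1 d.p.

Sorted: 465, 493, 518, 526, 568, 593, 605, 606, 617, 633, 656, 703, 756, 1500
Drop lowest 1 (465) and highest 1 (1500)
Remaining (n=12): Σ = 7274, mean = 7274/12 = 606.167

606.2 ms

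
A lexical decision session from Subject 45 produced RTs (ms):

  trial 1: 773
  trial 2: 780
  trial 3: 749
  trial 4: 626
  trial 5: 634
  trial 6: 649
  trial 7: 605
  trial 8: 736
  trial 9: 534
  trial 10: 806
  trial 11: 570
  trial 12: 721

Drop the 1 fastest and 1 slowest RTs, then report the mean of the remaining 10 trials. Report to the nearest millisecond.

684 ms

Sorted: 534, 570, 605, 626, 634, 649, 721, 736, 749, 773, 780, 806
Drop lowest 1 (534) and highest 1 (806)
Remaining (n=10): Σ = 6843, mean = 6843/10 = 684.300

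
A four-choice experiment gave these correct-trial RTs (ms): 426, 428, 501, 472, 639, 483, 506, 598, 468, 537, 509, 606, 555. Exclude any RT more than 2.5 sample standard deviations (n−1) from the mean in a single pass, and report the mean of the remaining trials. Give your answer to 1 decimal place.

n = 13, ΣRT = 6728, M = 517.538
Σ(x−M)² = 53431.23; s = √(53431.23/12) = 66.728
Cutoffs: 517.538 ± 2.5·66.728 → [350.7, 684.4]
No RTs fall outside the cutoffs; all 13 retained. Mean = 6728/13 = 517.538

517.5 ms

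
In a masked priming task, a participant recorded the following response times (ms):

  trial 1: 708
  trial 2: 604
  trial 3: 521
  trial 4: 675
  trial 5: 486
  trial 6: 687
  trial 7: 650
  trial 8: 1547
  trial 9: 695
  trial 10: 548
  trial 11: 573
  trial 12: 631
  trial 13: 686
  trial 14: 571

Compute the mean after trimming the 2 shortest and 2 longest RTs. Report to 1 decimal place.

632.0 ms

Sorted: 486, 521, 548, 571, 573, 604, 631, 650, 675, 686, 687, 695, 708, 1547
Drop lowest 2 (486, 521) and highest 2 (708, 1547)
Remaining (n=10): Σ = 6320, mean = 6320/10 = 632.000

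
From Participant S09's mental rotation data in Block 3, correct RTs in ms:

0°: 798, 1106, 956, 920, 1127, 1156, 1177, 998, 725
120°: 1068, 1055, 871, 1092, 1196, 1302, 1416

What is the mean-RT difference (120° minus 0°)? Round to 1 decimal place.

147.0 ms

M(0°) = 8963/9 = 995.889
M(120°) = 8000/7 = 1142.857
Difference = 1142.857 − 995.889 = 146.968 ms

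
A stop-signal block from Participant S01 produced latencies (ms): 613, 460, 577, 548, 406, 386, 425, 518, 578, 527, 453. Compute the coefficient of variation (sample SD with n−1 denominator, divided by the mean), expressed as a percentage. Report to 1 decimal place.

15.4%

n = 11, Σ = 5491, M = 499.1818
Σ(x−M)² = 59397.636; s = √(59397.636/10) = 77.0699
CV = 77.0699 / 499.1818 = 0.15439 = 15.439%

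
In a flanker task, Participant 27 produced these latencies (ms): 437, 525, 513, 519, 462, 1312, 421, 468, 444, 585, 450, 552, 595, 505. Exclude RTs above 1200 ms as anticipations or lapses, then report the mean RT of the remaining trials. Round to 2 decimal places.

Excluded: 1312
Retained (n=13): Σ = 6476
Mean = 6476/13 = 498.1538

498.15 ms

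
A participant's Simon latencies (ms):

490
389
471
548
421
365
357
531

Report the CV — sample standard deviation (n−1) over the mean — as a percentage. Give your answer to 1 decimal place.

16.6%

n = 8, Σ = 3572, M = 446.5000
Σ(x−M)² = 38544.000; s = √(38544.000/7) = 74.2044
CV = 74.2044 / 446.5000 = 0.16619 = 16.619%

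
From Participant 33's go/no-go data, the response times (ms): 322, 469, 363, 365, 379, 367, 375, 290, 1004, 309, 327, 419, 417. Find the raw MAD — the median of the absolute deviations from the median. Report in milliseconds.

Sorted: 290, 309, 322, 327, 363, 365, 367, 375, 379, 417, 419, 469, 1004 → median = 367
|x − 367|: 45, 102, 4, 2, 12, 0, 8, 77, 637, 58, 40, 52, 50
Sorted deviations: 0, 2, 4, 8, 12, 40, 45, 50, 52, 58, 77, 102, 637 → MAD = 45

45 ms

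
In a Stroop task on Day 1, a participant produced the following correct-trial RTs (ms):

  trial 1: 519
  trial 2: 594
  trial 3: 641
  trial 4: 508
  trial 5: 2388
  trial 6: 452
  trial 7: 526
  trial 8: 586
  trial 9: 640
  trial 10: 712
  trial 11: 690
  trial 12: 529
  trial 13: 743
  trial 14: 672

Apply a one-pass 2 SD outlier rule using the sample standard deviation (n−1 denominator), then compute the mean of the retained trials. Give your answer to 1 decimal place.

n = 14, ΣRT = 10200, M = 728.571
Σ(x−M)² = 3062751.43; s = √(3062751.43/13) = 485.383
Cutoffs: 728.571 ± 2·485.383 → [-242.2, 1699.3]
Outside: 2388 → excluded.
Retained (n=13): Σ = 7812, mean = 7812/13 = 600.923

600.9 ms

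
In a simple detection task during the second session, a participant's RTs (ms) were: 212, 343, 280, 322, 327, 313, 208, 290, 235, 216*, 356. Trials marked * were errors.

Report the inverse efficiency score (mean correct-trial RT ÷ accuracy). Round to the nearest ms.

Correct trials (n=10): 212, 343, 280, 322, 327, 313, 208, 290, 235, 356
Mean correct RT = 2886/10 = 288.6000 ms
Proportion correct = 10/11
IES = 288.6000 / (10/11) = 317.460 ms

317 ms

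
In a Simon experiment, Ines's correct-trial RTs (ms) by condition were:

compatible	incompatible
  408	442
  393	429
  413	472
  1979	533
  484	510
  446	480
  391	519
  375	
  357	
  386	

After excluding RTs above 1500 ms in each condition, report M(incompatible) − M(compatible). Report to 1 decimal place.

77.7 ms

compatible: exclude 1979
M(compatible) = 3653/9 = 405.889
M(incompatible) = 3385/7 = 483.571
Difference = 483.571 − 405.889 = 77.683 ms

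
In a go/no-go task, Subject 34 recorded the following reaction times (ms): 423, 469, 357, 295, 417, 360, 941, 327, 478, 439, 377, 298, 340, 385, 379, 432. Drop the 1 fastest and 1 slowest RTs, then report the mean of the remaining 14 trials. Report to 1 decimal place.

Sorted: 295, 298, 327, 340, 357, 360, 377, 379, 385, 417, 423, 432, 439, 469, 478, 941
Drop lowest 1 (295) and highest 1 (941)
Remaining (n=14): Σ = 5481, mean = 5481/14 = 391.500

391.5 ms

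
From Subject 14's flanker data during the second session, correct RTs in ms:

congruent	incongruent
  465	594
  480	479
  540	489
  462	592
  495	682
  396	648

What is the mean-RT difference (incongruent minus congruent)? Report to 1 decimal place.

107.7 ms

M(congruent) = 2838/6 = 473.000
M(incongruent) = 3484/6 = 580.667
Difference = 580.667 − 473.000 = 107.667 ms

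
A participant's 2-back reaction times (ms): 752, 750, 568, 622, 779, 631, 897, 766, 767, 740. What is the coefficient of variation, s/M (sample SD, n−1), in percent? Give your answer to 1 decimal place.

n = 10, Σ = 7272, M = 727.2000
Σ(x−M)² = 81569.600; s = √(81569.600/9) = 95.2013
CV = 95.2013 / 727.2000 = 0.13091 = 13.091%

13.1%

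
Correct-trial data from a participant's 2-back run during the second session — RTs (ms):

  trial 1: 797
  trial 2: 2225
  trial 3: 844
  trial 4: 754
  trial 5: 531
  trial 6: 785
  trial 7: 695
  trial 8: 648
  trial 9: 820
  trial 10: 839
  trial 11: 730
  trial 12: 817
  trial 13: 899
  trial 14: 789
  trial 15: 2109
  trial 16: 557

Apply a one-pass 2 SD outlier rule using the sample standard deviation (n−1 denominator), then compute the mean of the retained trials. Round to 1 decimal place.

n = 16, ΣRT = 14839, M = 927.438
Σ(x−M)² = 3671117.94; s = √(3671117.94/15) = 494.713
Cutoffs: 927.438 ± 2·494.713 → [-62.0, 1916.9]
Outside: 2109, 2225 → excluded.
Retained (n=14): Σ = 10505, mean = 10505/14 = 750.357

750.4 ms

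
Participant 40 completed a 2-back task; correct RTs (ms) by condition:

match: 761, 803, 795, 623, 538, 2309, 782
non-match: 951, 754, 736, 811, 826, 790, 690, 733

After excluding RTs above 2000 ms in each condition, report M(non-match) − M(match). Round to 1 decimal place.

69.4 ms

match: exclude 2309
M(match) = 4302/6 = 717.000
M(non-match) = 6291/8 = 786.375
Difference = 786.375 − 717.000 = 69.375 ms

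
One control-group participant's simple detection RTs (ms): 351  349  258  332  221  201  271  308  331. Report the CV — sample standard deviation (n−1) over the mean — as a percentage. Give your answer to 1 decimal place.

n = 9, Σ = 2622, M = 291.3333
Σ(x−M)² = 25022.000; s = √(25022.000/8) = 55.9263
CV = 55.9263 / 291.3333 = 0.19197 = 19.197%

19.2%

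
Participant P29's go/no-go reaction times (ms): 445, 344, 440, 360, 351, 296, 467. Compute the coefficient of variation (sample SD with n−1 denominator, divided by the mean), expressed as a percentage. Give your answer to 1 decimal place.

n = 7, Σ = 2703, M = 386.1429
Σ(x−M)² = 24722.857; s = √(24722.857/6) = 64.1909
CV = 64.1909 / 386.1429 = 0.16624 = 16.624%

16.6%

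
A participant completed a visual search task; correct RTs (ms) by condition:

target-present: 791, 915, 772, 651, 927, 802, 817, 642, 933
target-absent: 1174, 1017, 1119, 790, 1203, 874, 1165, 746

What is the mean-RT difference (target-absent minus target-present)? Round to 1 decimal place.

M(target-present) = 7250/9 = 805.556
M(target-absent) = 8088/8 = 1011.000
Difference = 1011.000 − 805.556 = 205.444 ms

205.4 ms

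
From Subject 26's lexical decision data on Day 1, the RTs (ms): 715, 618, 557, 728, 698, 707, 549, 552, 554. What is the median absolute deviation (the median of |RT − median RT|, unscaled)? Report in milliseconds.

69 ms

Sorted: 549, 552, 554, 557, 618, 698, 707, 715, 728 → median = 618
|x − 618|: 97, 0, 61, 110, 80, 89, 69, 66, 64
Sorted deviations: 0, 61, 64, 66, 69, 80, 89, 97, 110 → MAD = 69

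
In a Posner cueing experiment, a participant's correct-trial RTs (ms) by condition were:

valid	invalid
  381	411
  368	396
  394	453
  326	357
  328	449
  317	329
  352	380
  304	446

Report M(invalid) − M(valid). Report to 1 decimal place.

M(valid) = 2770/8 = 346.250
M(invalid) = 3221/8 = 402.625
Difference = 402.625 − 346.250 = 56.375 ms

56.4 ms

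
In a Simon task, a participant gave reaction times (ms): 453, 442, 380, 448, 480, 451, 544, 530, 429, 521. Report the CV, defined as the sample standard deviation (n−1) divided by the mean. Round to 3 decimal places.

0.109

n = 10, Σ = 4678, M = 467.8000
Σ(x−M)² = 23427.600; s = √(23427.600/9) = 51.0203
CV = 51.0203 / 467.8000 = 0.10906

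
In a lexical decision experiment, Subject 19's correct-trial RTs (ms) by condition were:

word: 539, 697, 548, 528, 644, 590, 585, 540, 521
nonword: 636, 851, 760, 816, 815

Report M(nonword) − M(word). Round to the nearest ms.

M(word) = 5192/9 = 576.889
M(nonword) = 3878/5 = 775.600
Difference = 775.600 − 576.889 = 198.711 ms

199 ms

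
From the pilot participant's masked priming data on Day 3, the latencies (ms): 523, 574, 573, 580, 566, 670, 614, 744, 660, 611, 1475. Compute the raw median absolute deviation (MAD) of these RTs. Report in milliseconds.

45 ms

Sorted: 523, 566, 573, 574, 580, 611, 614, 660, 670, 744, 1475 → median = 611
|x − 611|: 88, 37, 38, 31, 45, 59, 3, 133, 49, 0, 864
Sorted deviations: 0, 3, 31, 37, 38, 45, 49, 59, 88, 133, 864 → MAD = 45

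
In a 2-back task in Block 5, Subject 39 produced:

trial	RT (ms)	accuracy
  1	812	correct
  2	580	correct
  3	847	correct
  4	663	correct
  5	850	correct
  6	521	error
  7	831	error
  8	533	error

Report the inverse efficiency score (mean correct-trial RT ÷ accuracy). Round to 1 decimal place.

1200.6 ms

Correct trials (n=5): 812, 580, 847, 663, 850
Mean correct RT = 3752/5 = 750.4000 ms
Proportion correct = 5/8
IES = 750.4000 / (5/8) = 1200.640 ms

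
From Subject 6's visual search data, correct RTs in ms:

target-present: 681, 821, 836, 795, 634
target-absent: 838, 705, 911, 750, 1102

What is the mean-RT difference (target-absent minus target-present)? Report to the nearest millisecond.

M(target-present) = 3767/5 = 753.400
M(target-absent) = 4306/5 = 861.200
Difference = 861.200 − 753.400 = 107.800 ms

108 ms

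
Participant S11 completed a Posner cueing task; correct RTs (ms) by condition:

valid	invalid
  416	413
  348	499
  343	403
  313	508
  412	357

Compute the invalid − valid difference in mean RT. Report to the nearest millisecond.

M(valid) = 1832/5 = 366.400
M(invalid) = 2180/5 = 436.000
Difference = 436.000 − 366.400 = 69.600 ms

70 ms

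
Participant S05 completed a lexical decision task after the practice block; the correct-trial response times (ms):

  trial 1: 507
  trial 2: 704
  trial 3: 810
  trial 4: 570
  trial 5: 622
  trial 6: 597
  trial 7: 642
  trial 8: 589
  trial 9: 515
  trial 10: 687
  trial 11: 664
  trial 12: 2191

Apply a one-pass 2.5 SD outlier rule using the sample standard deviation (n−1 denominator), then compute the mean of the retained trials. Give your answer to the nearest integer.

n = 12, ΣRT = 9098, M = 758.167
Σ(x−M)² = 2316813.67; s = √(2316813.67/11) = 458.933
Cutoffs: 758.167 ± 2.5·458.933 → [-389.2, 1905.5]
Outside: 2191 → excluded.
Retained (n=11): Σ = 6907, mean = 6907/11 = 627.909

628 ms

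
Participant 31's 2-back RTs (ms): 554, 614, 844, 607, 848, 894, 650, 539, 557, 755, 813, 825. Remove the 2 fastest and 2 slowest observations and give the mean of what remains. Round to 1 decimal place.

Sorted: 539, 554, 557, 607, 614, 650, 755, 813, 825, 844, 848, 894
Drop lowest 2 (539, 554) and highest 2 (848, 894)
Remaining (n=8): Σ = 5665, mean = 5665/8 = 708.125

708.1 ms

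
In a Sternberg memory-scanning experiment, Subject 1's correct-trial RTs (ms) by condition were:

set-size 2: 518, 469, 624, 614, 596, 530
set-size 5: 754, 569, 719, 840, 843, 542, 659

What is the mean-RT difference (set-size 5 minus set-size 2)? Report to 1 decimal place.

145.2 ms

M(set-size 2) = 3351/6 = 558.500
M(set-size 5) = 4926/7 = 703.714
Difference = 703.714 − 558.500 = 145.214 ms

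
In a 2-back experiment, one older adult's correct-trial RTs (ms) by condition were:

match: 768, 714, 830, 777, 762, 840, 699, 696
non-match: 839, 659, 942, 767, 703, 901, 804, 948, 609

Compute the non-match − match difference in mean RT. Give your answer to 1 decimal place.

36.1 ms

M(match) = 6086/8 = 760.750
M(non-match) = 7172/9 = 796.889
Difference = 796.889 − 760.750 = 36.139 ms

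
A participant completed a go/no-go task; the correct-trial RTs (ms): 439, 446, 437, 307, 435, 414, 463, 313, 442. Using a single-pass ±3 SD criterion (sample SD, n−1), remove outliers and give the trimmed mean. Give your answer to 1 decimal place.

410.7 ms

n = 9, ΣRT = 3696, M = 410.667
Σ(x−M)² = 27354.00; s = √(27354.00/8) = 58.474
Cutoffs: 410.667 ± 3·58.474 → [235.2, 586.1]
No RTs fall outside the cutoffs; all 9 retained. Mean = 3696/9 = 410.667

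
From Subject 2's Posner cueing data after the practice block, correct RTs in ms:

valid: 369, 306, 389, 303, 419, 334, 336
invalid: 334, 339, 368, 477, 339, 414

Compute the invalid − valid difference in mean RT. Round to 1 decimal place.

M(valid) = 2456/7 = 350.857
M(invalid) = 2271/6 = 378.500
Difference = 378.500 − 350.857 = 27.643 ms

27.6 ms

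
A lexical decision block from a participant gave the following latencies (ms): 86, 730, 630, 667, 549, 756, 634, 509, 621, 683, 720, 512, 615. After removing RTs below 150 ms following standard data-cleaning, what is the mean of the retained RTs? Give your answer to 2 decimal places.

Excluded: 86
Retained (n=12): Σ = 7626
Mean = 7626/12 = 635.5000

635.50 ms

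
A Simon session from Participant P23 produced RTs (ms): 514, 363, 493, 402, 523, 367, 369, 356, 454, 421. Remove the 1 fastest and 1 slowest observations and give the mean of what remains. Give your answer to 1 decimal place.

422.9 ms

Sorted: 356, 363, 367, 369, 402, 421, 454, 493, 514, 523
Drop lowest 1 (356) and highest 1 (523)
Remaining (n=8): Σ = 3383, mean = 3383/8 = 422.875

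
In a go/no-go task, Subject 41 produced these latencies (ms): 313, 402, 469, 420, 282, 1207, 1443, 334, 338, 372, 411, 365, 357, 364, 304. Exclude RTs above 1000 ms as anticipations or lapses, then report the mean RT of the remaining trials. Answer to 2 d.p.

Excluded: 1207, 1443
Retained (n=13): Σ = 4731
Mean = 4731/13 = 363.9231

363.92 ms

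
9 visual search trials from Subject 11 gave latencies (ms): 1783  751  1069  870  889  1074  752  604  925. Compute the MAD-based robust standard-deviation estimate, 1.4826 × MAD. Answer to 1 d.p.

204.6 ms

Sorted: 604, 751, 752, 870, 889, 925, 1069, 1074, 1783 → median = 889
|x − 889| sorted: 0, 19, 36, 137, 138, 180, 185, 285, 894 → MAD = 138
Robust SD ≈ 1.4826 × 138 = 204.599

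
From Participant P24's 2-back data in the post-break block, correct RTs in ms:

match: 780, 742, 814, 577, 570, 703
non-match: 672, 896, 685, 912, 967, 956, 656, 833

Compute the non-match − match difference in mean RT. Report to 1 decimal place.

124.5 ms

M(match) = 4186/6 = 697.667
M(non-match) = 6577/8 = 822.125
Difference = 822.125 − 697.667 = 124.458 ms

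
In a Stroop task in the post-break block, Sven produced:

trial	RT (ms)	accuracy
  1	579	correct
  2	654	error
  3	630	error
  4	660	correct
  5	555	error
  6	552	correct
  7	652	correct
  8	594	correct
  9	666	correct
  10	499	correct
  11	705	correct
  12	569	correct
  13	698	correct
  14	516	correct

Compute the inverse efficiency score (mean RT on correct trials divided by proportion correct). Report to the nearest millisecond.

Correct trials (n=11): 579, 660, 552, 652, 594, 666, 499, 705, 569, 698, 516
Mean correct RT = 6690/11 = 608.1818 ms
Proportion correct = 11/14
IES = 608.1818 / (11/14) = 774.050 ms

774 ms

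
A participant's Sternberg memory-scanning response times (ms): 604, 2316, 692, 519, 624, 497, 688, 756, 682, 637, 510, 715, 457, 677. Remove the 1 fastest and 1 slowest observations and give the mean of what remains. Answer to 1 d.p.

Sorted: 457, 497, 510, 519, 604, 624, 637, 677, 682, 688, 692, 715, 756, 2316
Drop lowest 1 (457) and highest 1 (2316)
Remaining (n=12): Σ = 7601, mean = 7601/12 = 633.417

633.4 ms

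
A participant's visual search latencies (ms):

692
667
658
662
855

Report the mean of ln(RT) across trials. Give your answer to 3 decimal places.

ln(RT): 6.5396, 6.5028, 6.4892, 6.4953, 6.7511
Σ ln(RT) = 32.7779
Mean = 32.7779/5 = 6.55559

6.556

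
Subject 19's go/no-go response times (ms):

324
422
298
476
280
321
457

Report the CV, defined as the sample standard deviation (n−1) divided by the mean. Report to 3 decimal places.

n = 7, Σ = 2578, M = 368.2857
Σ(x−M)² = 39289.429; s = √(39289.429/6) = 80.9212
CV = 80.9212 / 368.2857 = 0.21972

0.220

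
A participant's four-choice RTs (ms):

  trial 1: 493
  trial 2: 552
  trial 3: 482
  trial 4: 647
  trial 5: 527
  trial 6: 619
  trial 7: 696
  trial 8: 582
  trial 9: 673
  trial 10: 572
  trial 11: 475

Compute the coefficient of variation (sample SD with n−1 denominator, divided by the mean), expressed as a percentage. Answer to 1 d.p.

13.4%

n = 11, Σ = 6318, M = 574.3636
Σ(x−M)² = 59624.545; s = √(59624.545/10) = 77.2169
CV = 77.2169 / 574.3636 = 0.13444 = 13.444%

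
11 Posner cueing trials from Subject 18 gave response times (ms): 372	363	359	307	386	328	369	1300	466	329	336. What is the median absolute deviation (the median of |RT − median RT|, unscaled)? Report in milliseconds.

27 ms

Sorted: 307, 328, 329, 336, 359, 363, 369, 372, 386, 466, 1300 → median = 363
|x − 363|: 9, 0, 4, 56, 23, 35, 6, 937, 103, 34, 27
Sorted deviations: 0, 4, 6, 9, 23, 27, 34, 35, 56, 103, 937 → MAD = 27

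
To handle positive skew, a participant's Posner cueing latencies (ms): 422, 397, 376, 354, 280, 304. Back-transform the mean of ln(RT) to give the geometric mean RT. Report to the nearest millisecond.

ln(RT): 6.0450, 5.9839, 5.9296, 5.8693, 5.6348, 5.7170
Mean ln(RT) = 35.1796/6 = 5.86327
Geometric mean = exp(5.86327) = 351.87 ms

352 ms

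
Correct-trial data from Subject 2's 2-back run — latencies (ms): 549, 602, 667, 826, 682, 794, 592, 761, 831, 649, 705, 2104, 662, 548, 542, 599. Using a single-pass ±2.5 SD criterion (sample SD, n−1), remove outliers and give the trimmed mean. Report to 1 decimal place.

n = 16, ΣRT = 12113, M = 757.062
Σ(x−M)² = 2072532.94; s = √(2072532.94/15) = 371.711
Cutoffs: 757.062 ± 2.5·371.711 → [-172.2, 1686.3]
Outside: 2104 → excluded.
Retained (n=15): Σ = 10009, mean = 10009/15 = 667.267

667.3 ms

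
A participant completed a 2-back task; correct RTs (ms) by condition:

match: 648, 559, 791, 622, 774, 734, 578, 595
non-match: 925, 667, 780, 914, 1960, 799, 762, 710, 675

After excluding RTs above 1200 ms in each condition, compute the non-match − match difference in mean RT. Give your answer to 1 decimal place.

116.4 ms

non-match: exclude 1960
M(match) = 5301/8 = 662.625
M(non-match) = 6232/8 = 779.000
Difference = 779.000 − 662.625 = 116.375 ms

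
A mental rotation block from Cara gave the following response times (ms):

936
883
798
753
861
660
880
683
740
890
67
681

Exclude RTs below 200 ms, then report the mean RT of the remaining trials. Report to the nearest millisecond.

Excluded: 67
Retained (n=11): Σ = 8765
Mean = 8765/11 = 796.8182

797 ms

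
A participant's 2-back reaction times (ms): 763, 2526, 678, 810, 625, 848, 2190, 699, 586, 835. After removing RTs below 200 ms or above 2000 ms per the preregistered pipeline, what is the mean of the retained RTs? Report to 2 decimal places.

730.50 ms

Excluded: 2190, 2526
Retained (n=8): Σ = 5844
Mean = 5844/8 = 730.5000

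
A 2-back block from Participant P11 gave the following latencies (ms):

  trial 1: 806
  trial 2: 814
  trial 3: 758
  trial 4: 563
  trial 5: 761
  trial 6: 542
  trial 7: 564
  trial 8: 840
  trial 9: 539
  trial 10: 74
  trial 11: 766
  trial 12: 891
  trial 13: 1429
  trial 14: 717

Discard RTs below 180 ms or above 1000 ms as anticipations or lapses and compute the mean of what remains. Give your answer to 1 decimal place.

713.4 ms

Excluded: 74, 1429
Retained (n=12): Σ = 8561
Mean = 8561/12 = 713.4167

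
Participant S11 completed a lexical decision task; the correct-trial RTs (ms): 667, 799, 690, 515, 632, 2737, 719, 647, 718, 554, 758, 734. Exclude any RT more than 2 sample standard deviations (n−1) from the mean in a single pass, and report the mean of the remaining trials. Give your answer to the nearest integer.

676 ms

n = 12, ΣRT = 10170, M = 847.500
Σ(x−M)² = 3967463.00; s = √(3967463.00/11) = 600.565
Cutoffs: 847.500 ± 2·600.565 → [-353.6, 2048.6]
Outside: 2737 → excluded.
Retained (n=11): Σ = 7433, mean = 7433/11 = 675.727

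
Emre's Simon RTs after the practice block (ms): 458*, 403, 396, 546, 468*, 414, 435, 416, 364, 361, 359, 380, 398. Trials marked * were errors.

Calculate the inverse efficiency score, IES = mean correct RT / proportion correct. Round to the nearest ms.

Correct trials (n=11): 403, 396, 546, 414, 435, 416, 364, 361, 359, 380, 398
Mean correct RT = 4472/11 = 406.5455 ms
Proportion correct = 11/13
IES = 406.5455 / (11/13) = 480.463 ms

480 ms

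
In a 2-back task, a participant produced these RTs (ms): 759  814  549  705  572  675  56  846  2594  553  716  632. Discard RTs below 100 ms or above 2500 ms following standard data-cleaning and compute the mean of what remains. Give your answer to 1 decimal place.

682.1 ms

Excluded: 56, 2594
Retained (n=10): Σ = 6821
Mean = 6821/10 = 682.1000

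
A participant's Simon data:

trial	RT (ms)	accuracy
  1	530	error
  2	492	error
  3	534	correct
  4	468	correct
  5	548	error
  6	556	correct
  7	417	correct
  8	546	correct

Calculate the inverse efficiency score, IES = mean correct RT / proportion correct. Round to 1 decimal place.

806.7 ms

Correct trials (n=5): 534, 468, 556, 417, 546
Mean correct RT = 2521/5 = 504.2000 ms
Proportion correct = 5/8
IES = 504.2000 / (5/8) = 806.720 ms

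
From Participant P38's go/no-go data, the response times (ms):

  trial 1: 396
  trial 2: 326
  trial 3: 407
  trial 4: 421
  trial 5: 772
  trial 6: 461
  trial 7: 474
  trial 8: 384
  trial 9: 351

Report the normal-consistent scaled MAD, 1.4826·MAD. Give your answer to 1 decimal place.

Sorted: 326, 351, 384, 396, 407, 421, 461, 474, 772 → median = 407
|x − 407| sorted: 0, 11, 14, 23, 54, 56, 67, 81, 365 → MAD = 54
Robust SD ≈ 1.4826 × 54 = 80.060

80.1 ms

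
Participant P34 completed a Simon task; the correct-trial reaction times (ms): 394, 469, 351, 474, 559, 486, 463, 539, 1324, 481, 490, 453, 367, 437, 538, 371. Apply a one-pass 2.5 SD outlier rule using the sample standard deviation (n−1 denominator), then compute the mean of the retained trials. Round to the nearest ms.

458 ms

n = 16, ΣRT = 8196, M = 512.250
Σ(x−M)² = 760629.00; s = √(760629.00/15) = 225.186
Cutoffs: 512.250 ± 2.5·225.186 → [-50.7, 1075.2]
Outside: 1324 → excluded.
Retained (n=15): Σ = 6872, mean = 6872/15 = 458.133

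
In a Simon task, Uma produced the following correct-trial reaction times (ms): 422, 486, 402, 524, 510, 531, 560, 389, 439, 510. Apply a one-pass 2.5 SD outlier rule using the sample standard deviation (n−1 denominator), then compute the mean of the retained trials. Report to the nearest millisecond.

477 ms

n = 10, ΣRT = 4773, M = 477.300
Σ(x−M)² = 32110.10; s = √(32110.10/9) = 59.731
Cutoffs: 477.300 ± 2.5·59.731 → [328.0, 626.6]
No RTs fall outside the cutoffs; all 10 retained. Mean = 4773/10 = 477.300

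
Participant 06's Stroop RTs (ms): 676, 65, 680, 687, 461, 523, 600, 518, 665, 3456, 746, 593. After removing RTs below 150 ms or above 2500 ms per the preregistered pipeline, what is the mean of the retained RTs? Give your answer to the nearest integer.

615 ms

Excluded: 65, 3456
Retained (n=10): Σ = 6149
Mean = 6149/10 = 614.9000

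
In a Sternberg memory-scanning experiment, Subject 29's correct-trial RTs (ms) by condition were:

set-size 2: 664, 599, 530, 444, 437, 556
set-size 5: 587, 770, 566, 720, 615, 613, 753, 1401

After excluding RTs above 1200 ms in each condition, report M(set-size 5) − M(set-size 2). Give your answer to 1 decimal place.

set-size 5: exclude 1401
M(set-size 2) = 3230/6 = 538.333
M(set-size 5) = 4624/7 = 660.571
Difference = 660.571 − 538.333 = 122.238 ms

122.2 ms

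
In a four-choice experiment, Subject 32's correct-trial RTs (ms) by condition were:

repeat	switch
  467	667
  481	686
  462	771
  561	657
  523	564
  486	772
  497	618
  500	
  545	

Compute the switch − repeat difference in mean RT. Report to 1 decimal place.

174.0 ms

M(repeat) = 4522/9 = 502.444
M(switch) = 4735/7 = 676.429
Difference = 676.429 − 502.444 = 173.984 ms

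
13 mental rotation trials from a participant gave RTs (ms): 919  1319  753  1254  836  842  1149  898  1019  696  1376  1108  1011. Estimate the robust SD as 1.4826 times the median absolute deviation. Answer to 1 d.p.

Sorted: 696, 753, 836, 842, 898, 919, 1011, 1019, 1108, 1149, 1254, 1319, 1376 → median = 1011
|x − 1011| sorted: 0, 8, 92, 97, 113, 138, 169, 175, 243, 258, 308, 315, 365 → MAD = 169
Robust SD ≈ 1.4826 × 169 = 250.559

250.6 ms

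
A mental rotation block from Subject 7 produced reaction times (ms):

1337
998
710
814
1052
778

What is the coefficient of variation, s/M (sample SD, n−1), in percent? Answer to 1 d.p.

24.4%

n = 6, Σ = 5689, M = 948.1667
Σ(x−M)² = 268136.833; s = √(268136.833/5) = 231.5758
CV = 231.5758 / 948.1667 = 0.24424 = 24.424%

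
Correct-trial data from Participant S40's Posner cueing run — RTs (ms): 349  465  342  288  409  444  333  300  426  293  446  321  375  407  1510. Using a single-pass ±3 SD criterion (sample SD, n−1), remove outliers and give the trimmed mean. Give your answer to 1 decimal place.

371.3 ms

n = 15, ΣRT = 6708, M = 447.200
Σ(x−M)² = 1259078.40; s = √(1259078.40/14) = 299.890
Cutoffs: 447.200 ± 3·299.890 → [-452.5, 1346.9]
Outside: 1510 → excluded.
Retained (n=14): Σ = 5198, mean = 5198/14 = 371.286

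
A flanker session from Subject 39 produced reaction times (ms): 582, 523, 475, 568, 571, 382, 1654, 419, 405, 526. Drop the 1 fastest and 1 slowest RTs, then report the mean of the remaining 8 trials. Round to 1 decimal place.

Sorted: 382, 405, 419, 475, 523, 526, 568, 571, 582, 1654
Drop lowest 1 (382) and highest 1 (1654)
Remaining (n=8): Σ = 4069, mean = 4069/8 = 508.625

508.6 ms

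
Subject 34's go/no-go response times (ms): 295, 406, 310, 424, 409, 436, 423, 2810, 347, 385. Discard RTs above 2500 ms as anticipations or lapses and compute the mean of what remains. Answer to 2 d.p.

Excluded: 2810
Retained (n=9): Σ = 3435
Mean = 3435/9 = 381.6667

381.67 ms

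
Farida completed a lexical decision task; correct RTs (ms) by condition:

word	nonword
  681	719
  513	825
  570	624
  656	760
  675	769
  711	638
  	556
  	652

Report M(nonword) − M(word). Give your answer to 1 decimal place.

M(word) = 3806/6 = 634.333
M(nonword) = 5543/8 = 692.875
Difference = 692.875 − 634.333 = 58.542 ms

58.5 ms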